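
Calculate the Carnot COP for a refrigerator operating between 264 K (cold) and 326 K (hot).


dT = 326 - 264 = 62 K
COP_carnot = T_cold / dT = 264 / 62
COP_carnot = 4.258

4.258


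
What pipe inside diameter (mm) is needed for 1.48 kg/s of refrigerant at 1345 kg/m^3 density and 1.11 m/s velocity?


A = m_dot / (rho * v) = 1.48 / (1345 * 1.11) = 0.0009913258984 m^2
d = sqrt(4*A/pi) * 1000
d = 35.5 mm

35.5


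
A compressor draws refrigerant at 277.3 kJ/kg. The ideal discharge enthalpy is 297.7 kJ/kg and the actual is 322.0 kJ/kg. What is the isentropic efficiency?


dh_ideal = 297.7 - 277.3 = 20.4 kJ/kg
dh_actual = 322.0 - 277.3 = 44.7 kJ/kg
eta_s = dh_ideal / dh_actual = 20.4 / 44.7
eta_s = 0.4564

0.4564


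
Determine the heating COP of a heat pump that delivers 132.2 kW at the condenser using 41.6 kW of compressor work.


COP_hp = Q_cond / W
COP_hp = 132.2 / 41.6
COP_hp = 3.178

3.178


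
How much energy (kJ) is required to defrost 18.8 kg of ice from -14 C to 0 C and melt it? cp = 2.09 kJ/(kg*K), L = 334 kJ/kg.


Sensible heat = cp * dT = 2.09 * 14 = 29.26 kJ/kg
Total per kg = 29.26 + 334 = 363.26 kJ/kg
Q = m * total = 18.8 * 363.26
Q = 6829.3 kJ

6829.3


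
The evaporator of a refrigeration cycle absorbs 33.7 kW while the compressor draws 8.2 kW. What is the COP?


COP = Q_evap / W
COP = 33.7 / 8.2
COP = 4.11

4.11


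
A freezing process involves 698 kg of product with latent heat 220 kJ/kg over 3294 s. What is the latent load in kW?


Q_lat = m * h_fg / t
Q_lat = 698 * 220 / 3294
Q_lat = 46.62 kW

46.62


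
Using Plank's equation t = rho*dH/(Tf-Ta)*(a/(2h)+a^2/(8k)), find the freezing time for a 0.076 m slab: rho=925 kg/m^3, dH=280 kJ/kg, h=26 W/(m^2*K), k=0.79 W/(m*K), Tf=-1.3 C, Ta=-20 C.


dT = -1.3 - (-20) = 18.7 K
term1 = a/(2h) = 0.076/(2*26) = 0.001461538462
term2 = a^2/(8k) = 0.076^2/(8*0.79) = 0.0009139240506
t = rho*dH*1000/dT * (term1 + term2)
t = 925*280*1000/18.7 * (0.001461538462 + 0.0009139240506)
t = 32901 s

32901


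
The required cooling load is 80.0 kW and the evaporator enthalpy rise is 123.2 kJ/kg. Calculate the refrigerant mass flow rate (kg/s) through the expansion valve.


m_dot = Q / dh
m_dot = 80.0 / 123.2
m_dot = 0.6494 kg/s

0.6494


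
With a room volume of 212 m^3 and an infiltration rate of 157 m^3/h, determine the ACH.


ACH = flow / volume
ACH = 157 / 212
ACH = 0.741

0.741


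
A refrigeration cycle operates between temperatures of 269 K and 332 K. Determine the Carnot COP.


dT = 332 - 269 = 63 K
COP_carnot = T_cold / dT = 269 / 63
COP_carnot = 4.27

4.27


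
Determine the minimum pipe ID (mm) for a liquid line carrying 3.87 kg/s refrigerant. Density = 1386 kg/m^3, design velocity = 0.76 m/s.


A = m_dot / (rho * v) = 3.87 / (1386 * 0.76) = 0.003673957621 m^2
d = sqrt(4*A/pi) * 1000
d = 68.4 mm

68.4


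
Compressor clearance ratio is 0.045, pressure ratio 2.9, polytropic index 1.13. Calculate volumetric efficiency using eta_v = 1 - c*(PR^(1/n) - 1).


PR^(1/n) = 2.9^(1/1.13) = 2.56567574
eta_v = 1 - 0.045 * (2.56567574 - 1)
eta_v = 0.9295

0.9295


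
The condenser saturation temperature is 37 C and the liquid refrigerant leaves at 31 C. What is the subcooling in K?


Subcooling = T_cond - T_liquid
Subcooling = 37 - 31
Subcooling = 6 K

6


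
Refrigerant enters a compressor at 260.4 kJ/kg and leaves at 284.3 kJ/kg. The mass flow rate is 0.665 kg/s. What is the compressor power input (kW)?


dh = 284.3 - 260.4 = 23.9 kJ/kg
W = m_dot * dh = 0.665 * 23.9 = 15.89 kW

15.89


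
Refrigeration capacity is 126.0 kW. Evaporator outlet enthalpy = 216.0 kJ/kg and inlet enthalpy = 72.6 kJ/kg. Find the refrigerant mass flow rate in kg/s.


dh = 216.0 - 72.6 = 143.4 kJ/kg
m_dot = Q / dh = 126.0 / 143.4 = 0.8787 kg/s

0.8787


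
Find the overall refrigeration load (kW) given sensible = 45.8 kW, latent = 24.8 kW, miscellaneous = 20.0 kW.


Q_total = Q_s + Q_l + Q_misc
Q_total = 45.8 + 24.8 + 20.0
Q_total = 90.6 kW

90.6


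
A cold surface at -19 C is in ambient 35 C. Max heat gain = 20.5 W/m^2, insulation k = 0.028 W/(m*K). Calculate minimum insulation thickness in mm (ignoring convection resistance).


dT = 35 - (-19) = 54 K
thickness = k * dT / q_max * 1000
thickness = 0.028 * 54 / 20.5 * 1000
thickness = 73.8 mm

73.8


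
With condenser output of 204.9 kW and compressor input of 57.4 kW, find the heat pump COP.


COP_hp = Q_cond / W
COP_hp = 204.9 / 57.4
COP_hp = 3.57

3.57


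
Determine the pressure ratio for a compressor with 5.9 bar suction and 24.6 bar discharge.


PR = P_high / P_low
PR = 24.6 / 5.9
PR = 4.169

4.169


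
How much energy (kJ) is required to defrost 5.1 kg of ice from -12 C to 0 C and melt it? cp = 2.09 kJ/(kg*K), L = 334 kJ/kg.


Sensible heat = cp * dT = 2.09 * 12 = 25.08 kJ/kg
Total per kg = 25.08 + 334 = 359.08 kJ/kg
Q = m * total = 5.1 * 359.08
Q = 1831.3 kJ

1831.3


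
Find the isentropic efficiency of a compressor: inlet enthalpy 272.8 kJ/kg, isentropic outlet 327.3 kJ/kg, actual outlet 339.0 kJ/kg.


dh_ideal = 327.3 - 272.8 = 54.5 kJ/kg
dh_actual = 339.0 - 272.8 = 66.2 kJ/kg
eta_s = dh_ideal / dh_actual = 54.5 / 66.2
eta_s = 0.8233

0.8233


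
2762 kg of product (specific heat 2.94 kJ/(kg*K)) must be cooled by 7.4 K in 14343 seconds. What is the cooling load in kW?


Q = m * cp * dT / t
Q = 2762 * 2.94 * 7.4 / 14343
Q = 4.19 kW

4.19


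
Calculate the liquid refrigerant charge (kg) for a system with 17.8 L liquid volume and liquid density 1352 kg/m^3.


Charge = V * rho / 1000
Charge = 17.8 * 1352 / 1000
Charge = 24.07 kg

24.07


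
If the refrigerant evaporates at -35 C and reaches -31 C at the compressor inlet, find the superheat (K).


Superheat = T_suction - T_evap
Superheat = -31 - (-35)
Superheat = 4 K

4


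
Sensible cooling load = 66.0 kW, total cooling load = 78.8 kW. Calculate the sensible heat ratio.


SHR = Q_sensible / Q_total
SHR = 66.0 / 78.8
SHR = 0.838

0.838


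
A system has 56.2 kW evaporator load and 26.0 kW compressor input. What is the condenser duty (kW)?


Q_cond = Q_evap + W
Q_cond = 56.2 + 26.0
Q_cond = 82.2 kW

82.2


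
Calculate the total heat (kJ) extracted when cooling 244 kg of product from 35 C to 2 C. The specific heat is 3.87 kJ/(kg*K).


dT = 35 - (2) = 33 K
Q = m * cp * dT = 244 * 3.87 * 33
Q = 31161 kJ

31161


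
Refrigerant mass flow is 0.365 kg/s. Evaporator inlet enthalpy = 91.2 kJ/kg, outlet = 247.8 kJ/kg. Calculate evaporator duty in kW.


dh = 247.8 - 91.2 = 156.6 kJ/kg
Q_evap = m_dot * dh = 0.365 * 156.6
Q_evap = 57.16 kW

57.16


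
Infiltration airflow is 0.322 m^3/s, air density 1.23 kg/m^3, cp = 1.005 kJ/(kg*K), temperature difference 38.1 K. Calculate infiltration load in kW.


Q = V_dot * rho * cp * dT
Q = 0.322 * 1.23 * 1.005 * 38.1
Q = 15.165 kW

15.165


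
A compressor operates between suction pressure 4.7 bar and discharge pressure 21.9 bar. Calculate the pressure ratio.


PR = P_high / P_low
PR = 21.9 / 4.7
PR = 4.66

4.66


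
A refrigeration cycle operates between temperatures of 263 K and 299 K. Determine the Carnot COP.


dT = 299 - 263 = 36 K
COP_carnot = T_cold / dT = 263 / 36
COP_carnot = 7.306

7.306


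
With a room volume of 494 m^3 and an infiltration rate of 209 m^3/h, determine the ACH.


ACH = flow / volume
ACH = 209 / 494
ACH = 0.423

0.423


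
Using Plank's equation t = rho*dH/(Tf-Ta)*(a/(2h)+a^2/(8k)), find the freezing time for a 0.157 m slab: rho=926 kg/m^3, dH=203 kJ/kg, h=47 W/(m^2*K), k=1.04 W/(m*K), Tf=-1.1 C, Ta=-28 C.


dT = -1.1 - (-28) = 26.9 K
term1 = a/(2h) = 0.157/(2*47) = 0.001670212766
term2 = a^2/(8k) = 0.157^2/(8*1.04) = 0.002962620192
t = rho*dH*1000/dT * (term1 + term2)
t = 926*203*1000/26.9 * (0.001670212766 + 0.002962620192)
t = 32374 s

32374


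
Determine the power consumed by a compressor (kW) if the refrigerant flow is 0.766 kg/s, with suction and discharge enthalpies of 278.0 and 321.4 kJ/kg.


dh = 321.4 - 278.0 = 43.4 kJ/kg
W = m_dot * dh = 0.766 * 43.4 = 33.24 kW

33.24


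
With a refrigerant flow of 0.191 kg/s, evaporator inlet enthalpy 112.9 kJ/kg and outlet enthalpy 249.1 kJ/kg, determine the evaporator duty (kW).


dh = 249.1 - 112.9 = 136.2 kJ/kg
Q_evap = m_dot * dh = 0.191 * 136.2
Q_evap = 26.01 kW

26.01


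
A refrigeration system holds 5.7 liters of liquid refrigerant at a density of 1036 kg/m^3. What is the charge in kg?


Charge = V * rho / 1000
Charge = 5.7 * 1036 / 1000
Charge = 5.91 kg

5.91


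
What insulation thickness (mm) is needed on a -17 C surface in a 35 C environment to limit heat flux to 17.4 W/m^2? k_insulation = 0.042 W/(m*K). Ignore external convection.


dT = 35 - (-17) = 52 K
thickness = k * dT / q_max * 1000
thickness = 0.042 * 52 / 17.4 * 1000
thickness = 125.5 mm

125.5


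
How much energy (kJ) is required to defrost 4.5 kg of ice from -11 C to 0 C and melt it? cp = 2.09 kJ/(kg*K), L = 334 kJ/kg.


Sensible heat = cp * dT = 2.09 * 11 = 22.99 kJ/kg
Total per kg = 22.99 + 334 = 356.99 kJ/kg
Q = m * total = 4.5 * 356.99
Q = 1606.5 kJ

1606.5


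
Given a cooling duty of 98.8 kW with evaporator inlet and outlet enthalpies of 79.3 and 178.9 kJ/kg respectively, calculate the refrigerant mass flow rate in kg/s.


dh = 178.9 - 79.3 = 99.6 kJ/kg
m_dot = Q / dh = 98.8 / 99.6 = 0.992 kg/s

0.992


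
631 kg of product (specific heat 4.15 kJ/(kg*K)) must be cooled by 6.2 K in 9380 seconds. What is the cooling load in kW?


Q = m * cp * dT / t
Q = 631 * 4.15 * 6.2 / 9380
Q = 1.731 kW

1.731


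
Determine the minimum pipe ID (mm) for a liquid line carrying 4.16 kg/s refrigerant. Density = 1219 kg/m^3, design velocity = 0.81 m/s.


A = m_dot / (rho * v) = 4.16 / (1219 * 0.81) = 0.004213127538 m^2
d = sqrt(4*A/pi) * 1000
d = 73.2 mm

73.2


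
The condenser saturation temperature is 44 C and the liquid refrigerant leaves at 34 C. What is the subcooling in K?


Subcooling = T_cond - T_liquid
Subcooling = 44 - 34
Subcooling = 10 K

10


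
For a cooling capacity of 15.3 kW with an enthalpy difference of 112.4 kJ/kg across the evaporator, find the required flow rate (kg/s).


m_dot = Q / dh
m_dot = 15.3 / 112.4
m_dot = 0.1361 kg/s

0.1361


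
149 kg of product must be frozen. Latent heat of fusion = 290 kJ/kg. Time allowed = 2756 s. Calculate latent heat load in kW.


Q_lat = m * h_fg / t
Q_lat = 149 * 290 / 2756
Q_lat = 15.68 kW

15.68


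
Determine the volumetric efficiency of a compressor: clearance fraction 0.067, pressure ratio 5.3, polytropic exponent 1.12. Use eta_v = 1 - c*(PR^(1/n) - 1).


PR^(1/n) = 5.3^(1/1.12) = 4.43276679
eta_v = 1 - 0.067 * (4.43276679 - 1)
eta_v = 0.77

0.77


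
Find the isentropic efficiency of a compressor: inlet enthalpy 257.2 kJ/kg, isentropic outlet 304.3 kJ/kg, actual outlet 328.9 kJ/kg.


dh_ideal = 304.3 - 257.2 = 47.1 kJ/kg
dh_actual = 328.9 - 257.2 = 71.7 kJ/kg
eta_s = dh_ideal / dh_actual = 47.1 / 71.7
eta_s = 0.6569

0.6569


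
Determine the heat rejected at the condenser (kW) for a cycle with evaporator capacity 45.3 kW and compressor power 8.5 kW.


Q_cond = Q_evap + W
Q_cond = 45.3 + 8.5
Q_cond = 53.8 kW

53.8


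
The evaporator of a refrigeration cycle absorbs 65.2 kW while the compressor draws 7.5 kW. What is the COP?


COP = Q_evap / W
COP = 65.2 / 7.5
COP = 8.693

8.693


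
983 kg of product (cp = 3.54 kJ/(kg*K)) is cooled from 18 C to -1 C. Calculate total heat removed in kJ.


dT = 18 - (-1) = 19 K
Q = m * cp * dT = 983 * 3.54 * 19
Q = 66117 kJ

66117


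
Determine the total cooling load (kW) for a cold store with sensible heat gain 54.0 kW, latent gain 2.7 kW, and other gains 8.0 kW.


Q_total = Q_s + Q_l + Q_misc
Q_total = 54.0 + 2.7 + 8.0
Q_total = 64.7 kW

64.7


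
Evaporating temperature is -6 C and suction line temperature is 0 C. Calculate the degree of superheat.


Superheat = T_suction - T_evap
Superheat = 0 - (-6)
Superheat = 6 K

6


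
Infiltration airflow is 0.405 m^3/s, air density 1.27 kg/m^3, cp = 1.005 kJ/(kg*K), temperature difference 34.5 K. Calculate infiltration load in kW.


Q = V_dot * rho * cp * dT
Q = 0.405 * 1.27 * 1.005 * 34.5
Q = 17.834 kW

17.834


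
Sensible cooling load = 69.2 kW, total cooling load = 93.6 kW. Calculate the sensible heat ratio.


SHR = Q_sensible / Q_total
SHR = 69.2 / 93.6
SHR = 0.739

0.739


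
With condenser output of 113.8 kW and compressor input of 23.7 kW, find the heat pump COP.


COP_hp = Q_cond / W
COP_hp = 113.8 / 23.7
COP_hp = 4.802

4.802


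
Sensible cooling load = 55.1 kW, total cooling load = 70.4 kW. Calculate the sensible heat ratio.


SHR = Q_sensible / Q_total
SHR = 55.1 / 70.4
SHR = 0.783

0.783


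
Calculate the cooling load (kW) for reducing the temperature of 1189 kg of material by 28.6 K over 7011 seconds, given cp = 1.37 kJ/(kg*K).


Q = m * cp * dT / t
Q = 1189 * 1.37 * 28.6 / 7011
Q = 6.645 kW

6.645


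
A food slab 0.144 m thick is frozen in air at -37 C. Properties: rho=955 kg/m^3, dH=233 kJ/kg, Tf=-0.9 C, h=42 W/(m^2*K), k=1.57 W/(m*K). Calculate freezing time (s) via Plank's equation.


dT = -0.9 - (-37) = 36.1 K
term1 = a/(2h) = 0.144/(2*42) = 0.001714285714
term2 = a^2/(8k) = 0.144^2/(8*1.57) = 0.001650955414
t = rho*dH*1000/dT * (term1 + term2)
t = 955*233*1000/36.1 * (0.001714285714 + 0.001650955414)
t = 20743 s

20743


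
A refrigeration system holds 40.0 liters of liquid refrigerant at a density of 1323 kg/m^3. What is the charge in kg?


Charge = V * rho / 1000
Charge = 40.0 * 1323 / 1000
Charge = 52.92 kg

52.92


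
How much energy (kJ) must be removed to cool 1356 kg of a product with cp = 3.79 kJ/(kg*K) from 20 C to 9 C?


dT = 20 - (9) = 11 K
Q = m * cp * dT = 1356 * 3.79 * 11
Q = 56532 kJ

56532


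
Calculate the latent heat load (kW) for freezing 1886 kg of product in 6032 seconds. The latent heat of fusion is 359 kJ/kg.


Q_lat = m * h_fg / t
Q_lat = 1886 * 359 / 6032
Q_lat = 112.25 kW

112.25


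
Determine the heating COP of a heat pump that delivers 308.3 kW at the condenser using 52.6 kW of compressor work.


COP_hp = Q_cond / W
COP_hp = 308.3 / 52.6
COP_hp = 5.861

5.861


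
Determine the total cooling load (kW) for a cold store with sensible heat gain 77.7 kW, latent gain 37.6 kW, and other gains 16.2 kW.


Q_total = Q_s + Q_l + Q_misc
Q_total = 77.7 + 37.6 + 16.2
Q_total = 131.5 kW

131.5


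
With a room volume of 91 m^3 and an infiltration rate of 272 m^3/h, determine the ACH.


ACH = flow / volume
ACH = 272 / 91
ACH = 2.989

2.989


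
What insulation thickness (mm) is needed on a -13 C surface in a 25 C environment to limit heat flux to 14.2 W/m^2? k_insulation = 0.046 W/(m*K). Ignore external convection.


dT = 25 - (-13) = 38 K
thickness = k * dT / q_max * 1000
thickness = 0.046 * 38 / 14.2 * 1000
thickness = 123.1 mm

123.1


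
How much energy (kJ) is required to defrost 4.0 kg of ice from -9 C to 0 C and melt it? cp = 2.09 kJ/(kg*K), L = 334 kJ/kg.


Sensible heat = cp * dT = 2.09 * 9 = 18.81 kJ/kg
Total per kg = 18.81 + 334 = 352.81 kJ/kg
Q = m * total = 4.0 * 352.81
Q = 1411.2 kJ

1411.2


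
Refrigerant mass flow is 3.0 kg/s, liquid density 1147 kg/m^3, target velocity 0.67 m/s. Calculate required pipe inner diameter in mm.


A = m_dot / (rho * v) = 3.0 / (1147 * 0.67) = 0.00390375932 m^2
d = sqrt(4*A/pi) * 1000
d = 70.5 mm

70.5


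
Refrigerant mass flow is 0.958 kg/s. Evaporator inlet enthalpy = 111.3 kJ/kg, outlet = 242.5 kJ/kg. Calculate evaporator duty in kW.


dh = 242.5 - 111.3 = 131.2 kJ/kg
Q_evap = m_dot * dh = 0.958 * 131.2
Q_evap = 125.69 kW

125.69


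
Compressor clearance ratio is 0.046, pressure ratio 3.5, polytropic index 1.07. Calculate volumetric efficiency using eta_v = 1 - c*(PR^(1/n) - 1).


PR^(1/n) = 3.5^(1/1.07) = 3.22459226
eta_v = 1 - 0.046 * (3.22459226 - 1)
eta_v = 0.8977

0.8977


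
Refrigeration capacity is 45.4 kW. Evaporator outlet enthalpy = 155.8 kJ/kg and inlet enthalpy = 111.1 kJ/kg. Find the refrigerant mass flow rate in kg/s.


dh = 155.8 - 111.1 = 44.7 kJ/kg
m_dot = Q / dh = 45.4 / 44.7 = 1.0157 kg/s

1.0157


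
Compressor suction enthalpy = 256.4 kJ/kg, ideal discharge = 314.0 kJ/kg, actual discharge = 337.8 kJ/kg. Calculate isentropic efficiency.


dh_ideal = 314.0 - 256.4 = 57.6 kJ/kg
dh_actual = 337.8 - 256.4 = 81.4 kJ/kg
eta_s = dh_ideal / dh_actual = 57.6 / 81.4
eta_s = 0.7076

0.7076


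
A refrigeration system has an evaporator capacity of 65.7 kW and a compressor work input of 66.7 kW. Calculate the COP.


COP = Q_evap / W
COP = 65.7 / 66.7
COP = 0.985

0.985


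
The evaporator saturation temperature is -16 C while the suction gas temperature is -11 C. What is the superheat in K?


Superheat = T_suction - T_evap
Superheat = -11 - (-16)
Superheat = 5 K

5


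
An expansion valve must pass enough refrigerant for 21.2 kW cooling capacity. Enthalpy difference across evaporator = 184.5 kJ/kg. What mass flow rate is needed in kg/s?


m_dot = Q / dh
m_dot = 21.2 / 184.5
m_dot = 0.1149 kg/s

0.1149


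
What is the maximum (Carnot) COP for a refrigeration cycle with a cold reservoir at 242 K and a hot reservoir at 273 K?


dT = 273 - 242 = 31 K
COP_carnot = T_cold / dT = 242 / 31
COP_carnot = 7.806

7.806


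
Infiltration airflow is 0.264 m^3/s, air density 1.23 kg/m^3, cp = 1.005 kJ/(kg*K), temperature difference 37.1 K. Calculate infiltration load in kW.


Q = V_dot * rho * cp * dT
Q = 0.264 * 1.23 * 1.005 * 37.1
Q = 12.107 kW

12.107


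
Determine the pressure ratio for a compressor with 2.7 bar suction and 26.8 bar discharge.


PR = P_high / P_low
PR = 26.8 / 2.7
PR = 9.926

9.926


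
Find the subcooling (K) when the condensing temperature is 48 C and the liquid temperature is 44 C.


Subcooling = T_cond - T_liquid
Subcooling = 48 - 44
Subcooling = 4 K

4


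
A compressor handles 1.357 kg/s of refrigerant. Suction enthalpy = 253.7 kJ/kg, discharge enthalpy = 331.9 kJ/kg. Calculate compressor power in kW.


dh = 331.9 - 253.7 = 78.2 kJ/kg
W = m_dot * dh = 1.357 * 78.2 = 106.12 kW

106.12


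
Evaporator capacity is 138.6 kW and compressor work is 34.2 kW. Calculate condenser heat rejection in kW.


Q_cond = Q_evap + W
Q_cond = 138.6 + 34.2
Q_cond = 172.8 kW

172.8


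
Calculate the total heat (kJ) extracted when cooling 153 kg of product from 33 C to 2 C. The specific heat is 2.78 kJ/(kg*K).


dT = 33 - (2) = 31 K
Q = m * cp * dT = 153 * 2.78 * 31
Q = 13186 kJ

13186


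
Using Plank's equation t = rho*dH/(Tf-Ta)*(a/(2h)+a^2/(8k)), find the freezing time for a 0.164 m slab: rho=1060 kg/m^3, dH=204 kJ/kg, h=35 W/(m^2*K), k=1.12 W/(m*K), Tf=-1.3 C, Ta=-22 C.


dT = -1.3 - (-22) = 20.7 K
term1 = a/(2h) = 0.164/(2*35) = 0.002342857143
term2 = a^2/(8k) = 0.164^2/(8*1.12) = 0.003001785714
t = rho*dH*1000/dT * (term1 + term2)
t = 1060*204*1000/20.7 * (0.002342857143 + 0.003001785714)
t = 55832 s

55832


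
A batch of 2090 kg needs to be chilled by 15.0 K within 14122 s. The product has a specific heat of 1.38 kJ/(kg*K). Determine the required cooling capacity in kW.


Q = m * cp * dT / t
Q = 2090 * 1.38 * 15.0 / 14122
Q = 3.064 kW

3.064


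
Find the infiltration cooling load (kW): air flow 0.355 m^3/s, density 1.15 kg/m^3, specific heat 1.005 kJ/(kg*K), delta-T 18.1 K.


Q = V_dot * rho * cp * dT
Q = 0.355 * 1.15 * 1.005 * 18.1
Q = 7.426 kW

7.426


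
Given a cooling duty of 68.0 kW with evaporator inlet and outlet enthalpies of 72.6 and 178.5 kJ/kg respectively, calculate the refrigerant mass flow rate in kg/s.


dh = 178.5 - 72.6 = 105.9 kJ/kg
m_dot = Q / dh = 68.0 / 105.9 = 0.6421 kg/s

0.6421


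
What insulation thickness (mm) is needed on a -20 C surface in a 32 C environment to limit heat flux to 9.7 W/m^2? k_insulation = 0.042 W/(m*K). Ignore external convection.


dT = 32 - (-20) = 52 K
thickness = k * dT / q_max * 1000
thickness = 0.042 * 52 / 9.7 * 1000
thickness = 225.2 mm

225.2


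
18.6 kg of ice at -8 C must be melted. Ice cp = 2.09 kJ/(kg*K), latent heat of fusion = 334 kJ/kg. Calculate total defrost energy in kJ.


Sensible heat = cp * dT = 2.09 * 8 = 16.72 kJ/kg
Total per kg = 16.72 + 334 = 350.72 kJ/kg
Q = m * total = 18.6 * 350.72
Q = 6523.4 kJ

6523.4


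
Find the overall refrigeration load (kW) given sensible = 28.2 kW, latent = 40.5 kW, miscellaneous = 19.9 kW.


Q_total = Q_s + Q_l + Q_misc
Q_total = 28.2 + 40.5 + 19.9
Q_total = 88.6 kW

88.6


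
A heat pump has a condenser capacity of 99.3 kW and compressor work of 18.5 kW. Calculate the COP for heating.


COP_hp = Q_cond / W
COP_hp = 99.3 / 18.5
COP_hp = 5.368

5.368


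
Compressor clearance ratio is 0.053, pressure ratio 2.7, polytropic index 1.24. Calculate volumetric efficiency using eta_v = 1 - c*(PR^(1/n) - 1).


PR^(1/n) = 2.7^(1/1.24) = 2.22778873
eta_v = 1 - 0.053 * (2.22778873 - 1)
eta_v = 0.9349

0.9349


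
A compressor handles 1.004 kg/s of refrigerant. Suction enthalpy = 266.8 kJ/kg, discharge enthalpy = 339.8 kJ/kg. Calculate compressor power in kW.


dh = 339.8 - 266.8 = 73.0 kJ/kg
W = m_dot * dh = 1.004 * 73.0 = 73.29 kW

73.29


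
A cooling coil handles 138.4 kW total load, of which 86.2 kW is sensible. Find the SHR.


SHR = Q_sensible / Q_total
SHR = 86.2 / 138.4
SHR = 0.623

0.623


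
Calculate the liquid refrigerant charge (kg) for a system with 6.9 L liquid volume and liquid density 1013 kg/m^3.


Charge = V * rho / 1000
Charge = 6.9 * 1013 / 1000
Charge = 6.99 kg

6.99


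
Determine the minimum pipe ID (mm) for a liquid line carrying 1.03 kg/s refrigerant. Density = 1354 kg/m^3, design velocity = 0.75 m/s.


A = m_dot / (rho * v) = 1.03 / (1354 * 0.75) = 0.00101427868 m^2
d = sqrt(4*A/pi) * 1000
d = 35.9 mm

35.9


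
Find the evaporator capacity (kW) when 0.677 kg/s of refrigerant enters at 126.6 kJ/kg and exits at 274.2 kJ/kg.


dh = 274.2 - 126.6 = 147.6 kJ/kg
Q_evap = m_dot * dh = 0.677 * 147.6
Q_evap = 99.93 kW

99.93


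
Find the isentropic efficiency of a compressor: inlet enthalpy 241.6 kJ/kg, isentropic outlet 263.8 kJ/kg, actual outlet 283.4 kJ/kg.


dh_ideal = 263.8 - 241.6 = 22.2 kJ/kg
dh_actual = 283.4 - 241.6 = 41.8 kJ/kg
eta_s = dh_ideal / dh_actual = 22.2 / 41.8
eta_s = 0.5311

0.5311


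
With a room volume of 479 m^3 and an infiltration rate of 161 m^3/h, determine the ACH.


ACH = flow / volume
ACH = 161 / 479
ACH = 0.336

0.336


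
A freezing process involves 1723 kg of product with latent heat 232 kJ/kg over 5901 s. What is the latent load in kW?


Q_lat = m * h_fg / t
Q_lat = 1723 * 232 / 5901
Q_lat = 67.74 kW

67.74


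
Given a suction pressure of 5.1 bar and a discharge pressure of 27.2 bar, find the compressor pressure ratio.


PR = P_high / P_low
PR = 27.2 / 5.1
PR = 5.333

5.333


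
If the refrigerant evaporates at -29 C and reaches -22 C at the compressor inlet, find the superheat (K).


Superheat = T_suction - T_evap
Superheat = -22 - (-29)
Superheat = 7 K

7


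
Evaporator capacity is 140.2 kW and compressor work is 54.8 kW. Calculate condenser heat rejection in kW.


Q_cond = Q_evap + W
Q_cond = 140.2 + 54.8
Q_cond = 195.0 kW

195.0


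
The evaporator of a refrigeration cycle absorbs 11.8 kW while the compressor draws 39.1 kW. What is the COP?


COP = Q_evap / W
COP = 11.8 / 39.1
COP = 0.302

0.302


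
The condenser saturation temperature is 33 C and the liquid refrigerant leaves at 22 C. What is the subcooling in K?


Subcooling = T_cond - T_liquid
Subcooling = 33 - 22
Subcooling = 11 K

11


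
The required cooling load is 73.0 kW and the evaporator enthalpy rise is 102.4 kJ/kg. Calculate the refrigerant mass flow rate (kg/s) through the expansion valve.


m_dot = Q / dh
m_dot = 73.0 / 102.4
m_dot = 0.7129 kg/s

0.7129


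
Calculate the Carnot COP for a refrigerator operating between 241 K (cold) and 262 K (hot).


dT = 262 - 241 = 21 K
COP_carnot = T_cold / dT = 241 / 21
COP_carnot = 11.476

11.476


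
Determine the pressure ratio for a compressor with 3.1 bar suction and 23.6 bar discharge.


PR = P_high / P_low
PR = 23.6 / 3.1
PR = 7.613

7.613


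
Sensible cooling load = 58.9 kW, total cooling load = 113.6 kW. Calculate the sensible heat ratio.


SHR = Q_sensible / Q_total
SHR = 58.9 / 113.6
SHR = 0.518

0.518


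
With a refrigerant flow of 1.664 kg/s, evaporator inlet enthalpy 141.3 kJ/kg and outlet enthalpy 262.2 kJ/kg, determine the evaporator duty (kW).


dh = 262.2 - 141.3 = 120.9 kJ/kg
Q_evap = m_dot * dh = 1.664 * 120.9
Q_evap = 201.18 kW

201.18


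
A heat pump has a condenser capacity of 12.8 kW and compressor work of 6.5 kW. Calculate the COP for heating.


COP_hp = Q_cond / W
COP_hp = 12.8 / 6.5
COP_hp = 1.969

1.969


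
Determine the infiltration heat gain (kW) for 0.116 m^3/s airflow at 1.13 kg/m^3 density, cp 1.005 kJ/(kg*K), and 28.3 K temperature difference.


Q = V_dot * rho * cp * dT
Q = 0.116 * 1.13 * 1.005 * 28.3
Q = 3.728 kW

3.728


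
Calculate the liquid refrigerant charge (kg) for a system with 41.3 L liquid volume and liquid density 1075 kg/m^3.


Charge = V * rho / 1000
Charge = 41.3 * 1075 / 1000
Charge = 44.4 kg

44.4


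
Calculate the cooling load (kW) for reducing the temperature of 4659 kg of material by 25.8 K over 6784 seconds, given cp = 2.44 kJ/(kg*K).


Q = m * cp * dT / t
Q = 4659 * 2.44 * 25.8 / 6784
Q = 43.233 kW

43.233


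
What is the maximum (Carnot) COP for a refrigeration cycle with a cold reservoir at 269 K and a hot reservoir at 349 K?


dT = 349 - 269 = 80 K
COP_carnot = T_cold / dT = 269 / 80
COP_carnot = 3.363

3.363


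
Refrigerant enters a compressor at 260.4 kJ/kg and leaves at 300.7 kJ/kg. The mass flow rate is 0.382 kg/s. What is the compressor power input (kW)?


dh = 300.7 - 260.4 = 40.3 kJ/kg
W = m_dot * dh = 0.382 * 40.3 = 15.39 kW

15.39


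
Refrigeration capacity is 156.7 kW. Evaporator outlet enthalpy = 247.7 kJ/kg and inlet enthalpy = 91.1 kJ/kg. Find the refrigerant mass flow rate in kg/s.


dh = 247.7 - 91.1 = 156.6 kJ/kg
m_dot = Q / dh = 156.7 / 156.6 = 1.0006 kg/s

1.0006


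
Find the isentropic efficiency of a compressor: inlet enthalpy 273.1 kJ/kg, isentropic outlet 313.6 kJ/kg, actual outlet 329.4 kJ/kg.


dh_ideal = 313.6 - 273.1 = 40.5 kJ/kg
dh_actual = 329.4 - 273.1 = 56.3 kJ/kg
eta_s = dh_ideal / dh_actual = 40.5 / 56.3
eta_s = 0.7194

0.7194


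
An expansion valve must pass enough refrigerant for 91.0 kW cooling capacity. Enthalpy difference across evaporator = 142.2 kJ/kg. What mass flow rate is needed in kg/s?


m_dot = Q / dh
m_dot = 91.0 / 142.2
m_dot = 0.6399 kg/s

0.6399


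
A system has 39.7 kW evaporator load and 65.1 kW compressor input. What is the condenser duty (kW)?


Q_cond = Q_evap + W
Q_cond = 39.7 + 65.1
Q_cond = 104.8 kW

104.8


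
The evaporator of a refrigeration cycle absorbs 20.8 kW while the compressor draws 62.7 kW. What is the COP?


COP = Q_evap / W
COP = 20.8 / 62.7
COP = 0.332

0.332


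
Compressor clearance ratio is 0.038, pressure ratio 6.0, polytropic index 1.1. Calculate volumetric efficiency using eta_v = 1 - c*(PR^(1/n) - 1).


PR^(1/n) = 6.0^(1/1.1) = 5.09812204
eta_v = 1 - 0.038 * (5.09812204 - 1)
eta_v = 0.8443

0.8443


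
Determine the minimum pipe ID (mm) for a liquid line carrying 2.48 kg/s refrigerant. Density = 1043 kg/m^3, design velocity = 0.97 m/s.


A = m_dot / (rho * v) = 2.48 / (1043 * 0.97) = 0.002451295332 m^2
d = sqrt(4*A/pi) * 1000
d = 55.9 mm

55.9


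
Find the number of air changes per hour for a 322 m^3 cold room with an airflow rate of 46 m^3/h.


ACH = flow / volume
ACH = 46 / 322
ACH = 0.143

0.143


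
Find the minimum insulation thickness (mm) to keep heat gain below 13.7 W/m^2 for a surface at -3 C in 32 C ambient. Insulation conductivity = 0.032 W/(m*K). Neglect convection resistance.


dT = 32 - (-3) = 35 K
thickness = k * dT / q_max * 1000
thickness = 0.032 * 35 / 13.7 * 1000
thickness = 81.8 mm

81.8


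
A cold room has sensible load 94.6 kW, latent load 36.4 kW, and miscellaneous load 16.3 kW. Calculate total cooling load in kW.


Q_total = Q_s + Q_l + Q_misc
Q_total = 94.6 + 36.4 + 16.3
Q_total = 147.3 kW

147.3


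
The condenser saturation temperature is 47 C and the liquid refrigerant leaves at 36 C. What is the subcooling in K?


Subcooling = T_cond - T_liquid
Subcooling = 47 - 36
Subcooling = 11 K

11


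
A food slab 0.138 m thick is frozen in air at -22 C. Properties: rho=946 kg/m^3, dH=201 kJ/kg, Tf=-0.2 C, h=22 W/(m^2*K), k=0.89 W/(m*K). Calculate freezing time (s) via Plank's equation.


dT = -0.2 - (-22) = 21.8 K
term1 = a/(2h) = 0.138/(2*22) = 0.003136363636
term2 = a^2/(8k) = 0.138^2/(8*0.89) = 0.002674719101
t = rho*dH*1000/dT * (term1 + term2)
t = 946*201*1000/21.8 * (0.003136363636 + 0.002674719101)
t = 50686 s

50686


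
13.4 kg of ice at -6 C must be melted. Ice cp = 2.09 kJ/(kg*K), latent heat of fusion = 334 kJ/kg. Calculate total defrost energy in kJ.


Sensible heat = cp * dT = 2.09 * 6 = 12.54 kJ/kg
Total per kg = 12.54 + 334 = 346.54 kJ/kg
Q = m * total = 13.4 * 346.54
Q = 4643.6 kJ

4643.6


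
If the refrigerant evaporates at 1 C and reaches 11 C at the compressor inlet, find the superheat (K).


Superheat = T_suction - T_evap
Superheat = 11 - (1)
Superheat = 10 K

10


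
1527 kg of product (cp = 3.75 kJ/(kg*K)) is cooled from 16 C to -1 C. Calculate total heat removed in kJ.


dT = 16 - (-1) = 17 K
Q = m * cp * dT = 1527 * 3.75 * 17
Q = 97346 kJ

97346


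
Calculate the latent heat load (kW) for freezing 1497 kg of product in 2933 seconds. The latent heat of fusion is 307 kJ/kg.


Q_lat = m * h_fg / t
Q_lat = 1497 * 307 / 2933
Q_lat = 156.69 kW

156.69


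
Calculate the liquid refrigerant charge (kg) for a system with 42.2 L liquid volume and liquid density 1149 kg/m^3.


Charge = V * rho / 1000
Charge = 42.2 * 1149 / 1000
Charge = 48.49 kg

48.49


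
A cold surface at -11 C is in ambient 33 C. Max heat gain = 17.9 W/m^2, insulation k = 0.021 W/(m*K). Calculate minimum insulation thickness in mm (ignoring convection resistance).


dT = 33 - (-11) = 44 K
thickness = k * dT / q_max * 1000
thickness = 0.021 * 44 / 17.9 * 1000
thickness = 51.6 mm

51.6


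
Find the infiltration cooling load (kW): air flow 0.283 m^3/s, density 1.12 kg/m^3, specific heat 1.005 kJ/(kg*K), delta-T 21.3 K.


Q = V_dot * rho * cp * dT
Q = 0.283 * 1.12 * 1.005 * 21.3
Q = 6.785 kW

6.785


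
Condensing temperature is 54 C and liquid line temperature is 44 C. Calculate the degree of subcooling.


Subcooling = T_cond - T_liquid
Subcooling = 54 - 44
Subcooling = 10 K

10


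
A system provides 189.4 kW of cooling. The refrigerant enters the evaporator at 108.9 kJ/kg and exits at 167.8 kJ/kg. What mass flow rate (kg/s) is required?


dh = 167.8 - 108.9 = 58.9 kJ/kg
m_dot = Q / dh = 189.4 / 58.9 = 3.2156 kg/s

3.2156


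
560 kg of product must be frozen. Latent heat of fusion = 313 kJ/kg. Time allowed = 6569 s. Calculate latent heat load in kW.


Q_lat = m * h_fg / t
Q_lat = 560 * 313 / 6569
Q_lat = 26.68 kW

26.68


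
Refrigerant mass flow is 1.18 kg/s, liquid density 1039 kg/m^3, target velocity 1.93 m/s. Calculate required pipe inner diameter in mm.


A = m_dot / (rho * v) = 1.18 / (1039 * 1.93) = 0.0005884494357 m^2
d = sqrt(4*A/pi) * 1000
d = 27.4 mm

27.4


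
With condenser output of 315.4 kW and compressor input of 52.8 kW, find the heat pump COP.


COP_hp = Q_cond / W
COP_hp = 315.4 / 52.8
COP_hp = 5.973

5.973


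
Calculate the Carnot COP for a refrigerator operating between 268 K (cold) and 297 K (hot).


dT = 297 - 268 = 29 K
COP_carnot = T_cold / dT = 268 / 29
COP_carnot = 9.241

9.241


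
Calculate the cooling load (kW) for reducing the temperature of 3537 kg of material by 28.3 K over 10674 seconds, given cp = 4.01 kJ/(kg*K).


Q = m * cp * dT / t
Q = 3537 * 4.01 * 28.3 / 10674
Q = 37.604 kW

37.604


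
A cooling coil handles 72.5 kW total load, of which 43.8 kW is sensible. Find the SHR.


SHR = Q_sensible / Q_total
SHR = 43.8 / 72.5
SHR = 0.604

0.604


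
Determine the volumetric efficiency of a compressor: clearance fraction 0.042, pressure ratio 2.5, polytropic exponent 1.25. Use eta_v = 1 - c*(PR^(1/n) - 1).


PR^(1/n) = 2.5^(1/1.25) = 2.08138302
eta_v = 1 - 0.042 * (2.08138302 - 1)
eta_v = 0.9546

0.9546


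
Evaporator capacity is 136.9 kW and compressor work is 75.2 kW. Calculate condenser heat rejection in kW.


Q_cond = Q_evap + W
Q_cond = 136.9 + 75.2
Q_cond = 212.1 kW

212.1


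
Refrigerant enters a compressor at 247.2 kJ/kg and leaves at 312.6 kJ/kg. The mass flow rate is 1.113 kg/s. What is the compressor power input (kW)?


dh = 312.6 - 247.2 = 65.4 kJ/kg
W = m_dot * dh = 1.113 * 65.4 = 72.79 kW

72.79


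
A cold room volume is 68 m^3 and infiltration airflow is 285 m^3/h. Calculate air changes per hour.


ACH = flow / volume
ACH = 285 / 68
ACH = 4.191

4.191


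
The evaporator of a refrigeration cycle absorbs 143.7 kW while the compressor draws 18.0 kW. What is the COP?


COP = Q_evap / W
COP = 143.7 / 18.0
COP = 7.983

7.983


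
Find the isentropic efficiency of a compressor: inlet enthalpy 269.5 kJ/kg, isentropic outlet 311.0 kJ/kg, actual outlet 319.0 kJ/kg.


dh_ideal = 311.0 - 269.5 = 41.5 kJ/kg
dh_actual = 319.0 - 269.5 = 49.5 kJ/kg
eta_s = dh_ideal / dh_actual = 41.5 / 49.5
eta_s = 0.8384

0.8384


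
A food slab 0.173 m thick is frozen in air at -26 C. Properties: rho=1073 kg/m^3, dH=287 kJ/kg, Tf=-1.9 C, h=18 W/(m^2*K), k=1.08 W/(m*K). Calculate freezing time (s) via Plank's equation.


dT = -1.9 - (-26) = 24.1 K
term1 = a/(2h) = 0.173/(2*18) = 0.004805555556
term2 = a^2/(8k) = 0.173^2/(8*1.08) = 0.00346400463
t = rho*dH*1000/dT * (term1 + term2)
t = 1073*287*1000/24.1 * (0.004805555556 + 0.00346400463)
t = 105669 s

105669


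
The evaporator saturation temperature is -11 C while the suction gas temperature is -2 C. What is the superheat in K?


Superheat = T_suction - T_evap
Superheat = -2 - (-11)
Superheat = 9 K

9


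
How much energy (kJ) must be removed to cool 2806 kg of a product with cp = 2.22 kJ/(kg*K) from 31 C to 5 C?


dT = 31 - (5) = 26 K
Q = m * cp * dT = 2806 * 2.22 * 26
Q = 161962 kJ

161962


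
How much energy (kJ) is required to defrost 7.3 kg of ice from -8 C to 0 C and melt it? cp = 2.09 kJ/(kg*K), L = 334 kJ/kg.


Sensible heat = cp * dT = 2.09 * 8 = 16.72 kJ/kg
Total per kg = 16.72 + 334 = 350.72 kJ/kg
Q = m * total = 7.3 * 350.72
Q = 2560.3 kJ

2560.3


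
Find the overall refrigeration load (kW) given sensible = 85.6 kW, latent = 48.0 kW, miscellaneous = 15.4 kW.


Q_total = Q_s + Q_l + Q_misc
Q_total = 85.6 + 48.0 + 15.4
Q_total = 149.0 kW

149.0


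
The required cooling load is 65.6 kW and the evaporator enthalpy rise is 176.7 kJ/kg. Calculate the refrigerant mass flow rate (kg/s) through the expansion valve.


m_dot = Q / dh
m_dot = 65.6 / 176.7
m_dot = 0.3713 kg/s

0.3713


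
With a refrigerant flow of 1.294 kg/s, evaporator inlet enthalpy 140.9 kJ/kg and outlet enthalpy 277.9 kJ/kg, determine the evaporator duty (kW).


dh = 277.9 - 140.9 = 137.0 kJ/kg
Q_evap = m_dot * dh = 1.294 * 137.0
Q_evap = 177.28 kW

177.28


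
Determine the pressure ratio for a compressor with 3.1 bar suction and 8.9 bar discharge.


PR = P_high / P_low
PR = 8.9 / 3.1
PR = 2.871

2.871


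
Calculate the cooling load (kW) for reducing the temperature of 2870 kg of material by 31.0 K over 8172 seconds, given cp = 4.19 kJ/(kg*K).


Q = m * cp * dT / t
Q = 2870 * 4.19 * 31.0 / 8172
Q = 45.617 kW

45.617


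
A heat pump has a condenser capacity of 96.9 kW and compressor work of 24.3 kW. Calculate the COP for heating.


COP_hp = Q_cond / W
COP_hp = 96.9 / 24.3
COP_hp = 3.988

3.988


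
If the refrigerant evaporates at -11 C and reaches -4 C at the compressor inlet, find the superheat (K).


Superheat = T_suction - T_evap
Superheat = -4 - (-11)
Superheat = 7 K

7


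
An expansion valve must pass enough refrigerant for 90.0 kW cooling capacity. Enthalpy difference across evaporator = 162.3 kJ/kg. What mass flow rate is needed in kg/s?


m_dot = Q / dh
m_dot = 90.0 / 162.3
m_dot = 0.5545 kg/s

0.5545


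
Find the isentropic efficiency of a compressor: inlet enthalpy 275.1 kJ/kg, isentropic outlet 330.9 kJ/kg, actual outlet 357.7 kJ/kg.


dh_ideal = 330.9 - 275.1 = 55.8 kJ/kg
dh_actual = 357.7 - 275.1 = 82.6 kJ/kg
eta_s = dh_ideal / dh_actual = 55.8 / 82.6
eta_s = 0.6755

0.6755


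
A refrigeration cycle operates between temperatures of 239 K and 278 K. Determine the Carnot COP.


dT = 278 - 239 = 39 K
COP_carnot = T_cold / dT = 239 / 39
COP_carnot = 6.128

6.128


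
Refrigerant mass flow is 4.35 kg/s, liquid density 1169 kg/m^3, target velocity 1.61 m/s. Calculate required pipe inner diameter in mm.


A = m_dot / (rho * v) = 4.35 / (1169 * 1.61) = 0.002311260354 m^2
d = sqrt(4*A/pi) * 1000
d = 54.2 mm

54.2


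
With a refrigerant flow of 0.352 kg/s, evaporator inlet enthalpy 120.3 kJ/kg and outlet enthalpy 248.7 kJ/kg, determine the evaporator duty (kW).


dh = 248.7 - 120.3 = 128.4 kJ/kg
Q_evap = m_dot * dh = 0.352 * 128.4
Q_evap = 45.2 kW

45.2


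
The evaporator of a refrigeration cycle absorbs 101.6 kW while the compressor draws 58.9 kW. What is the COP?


COP = Q_evap / W
COP = 101.6 / 58.9
COP = 1.725

1.725


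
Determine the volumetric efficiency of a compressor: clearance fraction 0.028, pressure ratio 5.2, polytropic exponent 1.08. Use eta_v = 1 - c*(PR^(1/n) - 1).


PR^(1/n) = 5.2^(1/1.08) = 4.60220605
eta_v = 1 - 0.028 * (4.60220605 - 1)
eta_v = 0.8991

0.8991


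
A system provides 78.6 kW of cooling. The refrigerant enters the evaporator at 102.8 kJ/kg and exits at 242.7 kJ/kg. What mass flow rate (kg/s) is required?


dh = 242.7 - 102.8 = 139.9 kJ/kg
m_dot = Q / dh = 78.6 / 139.9 = 0.5618 kg/s

0.5618


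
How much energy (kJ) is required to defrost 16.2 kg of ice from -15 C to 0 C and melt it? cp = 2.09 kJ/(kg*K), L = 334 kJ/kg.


Sensible heat = cp * dT = 2.09 * 15 = 31.35 kJ/kg
Total per kg = 31.35 + 334 = 365.35 kJ/kg
Q = m * total = 16.2 * 365.35
Q = 5918.7 kJ

5918.7


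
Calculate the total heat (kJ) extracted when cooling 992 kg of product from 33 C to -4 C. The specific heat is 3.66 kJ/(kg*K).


dT = 33 - (-4) = 37 K
Q = m * cp * dT = 992 * 3.66 * 37
Q = 134337 kJ

134337


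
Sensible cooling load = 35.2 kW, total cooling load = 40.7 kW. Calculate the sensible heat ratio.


SHR = Q_sensible / Q_total
SHR = 35.2 / 40.7
SHR = 0.865

0.865


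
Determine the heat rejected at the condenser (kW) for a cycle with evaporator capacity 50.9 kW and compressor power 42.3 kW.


Q_cond = Q_evap + W
Q_cond = 50.9 + 42.3
Q_cond = 93.2 kW

93.2


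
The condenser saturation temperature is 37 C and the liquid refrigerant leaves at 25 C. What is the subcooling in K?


Subcooling = T_cond - T_liquid
Subcooling = 37 - 25
Subcooling = 12 K

12


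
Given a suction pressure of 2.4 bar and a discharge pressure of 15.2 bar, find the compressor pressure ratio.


PR = P_high / P_low
PR = 15.2 / 2.4
PR = 6.333

6.333


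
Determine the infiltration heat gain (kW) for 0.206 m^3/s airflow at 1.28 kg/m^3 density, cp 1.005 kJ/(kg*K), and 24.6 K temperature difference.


Q = V_dot * rho * cp * dT
Q = 0.206 * 1.28 * 1.005 * 24.6
Q = 6.519 kW

6.519


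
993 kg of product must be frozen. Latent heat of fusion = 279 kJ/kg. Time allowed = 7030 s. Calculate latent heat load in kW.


Q_lat = m * h_fg / t
Q_lat = 993 * 279 / 7030
Q_lat = 39.41 kW

39.41
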